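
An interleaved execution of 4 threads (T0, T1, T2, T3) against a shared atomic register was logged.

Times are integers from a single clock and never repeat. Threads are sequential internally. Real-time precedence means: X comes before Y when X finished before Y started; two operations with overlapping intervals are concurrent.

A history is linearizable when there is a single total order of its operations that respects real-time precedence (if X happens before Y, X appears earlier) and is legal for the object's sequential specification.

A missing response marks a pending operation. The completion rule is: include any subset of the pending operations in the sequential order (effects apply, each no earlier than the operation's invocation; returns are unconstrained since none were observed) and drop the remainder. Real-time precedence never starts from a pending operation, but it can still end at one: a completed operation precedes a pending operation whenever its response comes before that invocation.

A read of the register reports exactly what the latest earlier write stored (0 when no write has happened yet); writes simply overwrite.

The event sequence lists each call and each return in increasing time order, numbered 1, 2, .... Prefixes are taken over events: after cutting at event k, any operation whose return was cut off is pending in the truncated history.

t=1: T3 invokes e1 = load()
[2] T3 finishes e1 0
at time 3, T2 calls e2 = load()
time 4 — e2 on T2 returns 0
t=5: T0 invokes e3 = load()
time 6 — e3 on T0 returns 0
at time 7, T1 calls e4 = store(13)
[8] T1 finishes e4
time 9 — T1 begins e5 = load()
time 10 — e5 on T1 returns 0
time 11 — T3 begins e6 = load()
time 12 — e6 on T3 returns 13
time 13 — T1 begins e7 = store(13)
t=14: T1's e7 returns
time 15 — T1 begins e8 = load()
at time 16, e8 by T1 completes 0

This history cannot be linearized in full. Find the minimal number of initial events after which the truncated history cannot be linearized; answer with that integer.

events 1..9 are still linearizable — one witness is e1, e2, e3, e4:
step 1: e1 load() → 0 — value 0
step 2: e2 load() → 0 — value 0
step 3: e3 load() → 0 — value 0
step 4: e4 store(13) — value 13
adding event 10 (e5 responds at 10) leaves no legal real-time order
take e1, e2, e3, e4, e5: step 5 already fails, because e5 load() → 0 cannot occur there

10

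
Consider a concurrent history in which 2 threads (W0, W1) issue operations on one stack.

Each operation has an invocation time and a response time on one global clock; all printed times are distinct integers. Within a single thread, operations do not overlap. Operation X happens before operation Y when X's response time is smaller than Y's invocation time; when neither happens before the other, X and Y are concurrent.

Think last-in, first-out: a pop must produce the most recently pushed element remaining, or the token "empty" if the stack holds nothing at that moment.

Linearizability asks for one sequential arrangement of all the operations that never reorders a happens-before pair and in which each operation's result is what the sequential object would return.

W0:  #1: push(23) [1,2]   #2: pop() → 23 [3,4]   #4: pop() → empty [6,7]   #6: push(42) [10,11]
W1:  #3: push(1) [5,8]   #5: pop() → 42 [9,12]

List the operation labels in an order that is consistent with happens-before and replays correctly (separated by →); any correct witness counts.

#1 → #2 → #4 → #3 → #6 → #5

step 1: #1 push(23) — stack <23>
step 2: #2 pop() → 23 — stack <>
step 3: #4 pop() → empty — stack <>
step 4: #3 push(1) — stack <1>
step 5: #6 push(42) — stack <1,42>
step 6: #5 pop() → 42 — stack <1>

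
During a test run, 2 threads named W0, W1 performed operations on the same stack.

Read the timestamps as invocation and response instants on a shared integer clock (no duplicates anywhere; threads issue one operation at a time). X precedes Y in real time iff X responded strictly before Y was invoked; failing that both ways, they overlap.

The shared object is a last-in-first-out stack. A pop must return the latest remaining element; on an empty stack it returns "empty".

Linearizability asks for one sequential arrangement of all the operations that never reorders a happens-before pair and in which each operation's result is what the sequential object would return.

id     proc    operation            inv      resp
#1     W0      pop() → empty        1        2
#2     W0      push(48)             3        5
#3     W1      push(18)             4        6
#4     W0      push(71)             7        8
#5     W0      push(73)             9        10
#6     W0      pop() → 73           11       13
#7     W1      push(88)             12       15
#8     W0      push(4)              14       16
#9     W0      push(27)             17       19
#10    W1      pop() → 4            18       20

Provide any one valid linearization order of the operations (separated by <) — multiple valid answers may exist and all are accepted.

#1 < #2 < #3 < #4 < #5 < #6 < #7 < #8 < #10 < #9

after step 1 (#1 pop() → empty): stack <>
after step 2 (#2 push(48)): stack <48>
after step 3 (#3 push(18)): stack <48,18>
after step 4 (#4 push(71)): stack <48,18,71>
after step 5 (#5 push(73)): stack <48,18,71,73>
after step 6 (#6 pop() → 73): stack <48,18,71>
after step 7 (#7 push(88)): stack <48,18,71,88>
after step 8 (#8 push(4)): stack <48,18,71,88,4>
after step 9 (#10 pop() → 4): stack <48,18,71,88>
after step 10 (#9 push(27)): stack <48,18,71,88,27>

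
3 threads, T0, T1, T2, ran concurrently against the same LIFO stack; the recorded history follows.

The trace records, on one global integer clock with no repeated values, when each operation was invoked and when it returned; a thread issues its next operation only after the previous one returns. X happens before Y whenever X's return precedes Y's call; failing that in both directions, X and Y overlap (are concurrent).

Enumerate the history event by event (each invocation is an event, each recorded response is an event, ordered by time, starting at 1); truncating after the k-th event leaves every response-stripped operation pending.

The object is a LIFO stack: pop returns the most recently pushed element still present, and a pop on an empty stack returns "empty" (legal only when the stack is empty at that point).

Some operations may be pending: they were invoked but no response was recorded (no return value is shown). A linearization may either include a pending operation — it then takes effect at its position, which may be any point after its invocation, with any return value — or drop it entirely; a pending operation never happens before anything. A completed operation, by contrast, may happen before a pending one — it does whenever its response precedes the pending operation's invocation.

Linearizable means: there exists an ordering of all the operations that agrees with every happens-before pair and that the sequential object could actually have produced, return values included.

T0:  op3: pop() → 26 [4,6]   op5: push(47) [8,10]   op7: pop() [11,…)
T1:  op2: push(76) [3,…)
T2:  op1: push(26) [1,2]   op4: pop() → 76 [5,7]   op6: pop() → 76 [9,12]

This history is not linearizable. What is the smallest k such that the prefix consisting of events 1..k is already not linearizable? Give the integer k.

12

events 1..11 are linearizable, e.g. via op1, op2, op4, op3, op5:
step 1: op1 push(26) — stack <26>
step 2: op2 push(76) (pending, included) — stack <26,76>
step 3: op4 pop() → 76 — stack <26>
step 4: op3 pop() → 26 — stack <>
step 5: op5 push(47) — stack <47>
with event 12 included (op6 responding at time 12), all real-time-consistent orders fail
every completion of the 2 pending operations (op2, op7) was checked; none linearizes
for example op1, op3, op4, op5, op6 (pending dropped) fails at step 3: op4 pop() → 76 is not legal there
for example op1, op3, op4, op6, op5 (pending dropped) fails at step 3: op4 pop() → 76 is not legal there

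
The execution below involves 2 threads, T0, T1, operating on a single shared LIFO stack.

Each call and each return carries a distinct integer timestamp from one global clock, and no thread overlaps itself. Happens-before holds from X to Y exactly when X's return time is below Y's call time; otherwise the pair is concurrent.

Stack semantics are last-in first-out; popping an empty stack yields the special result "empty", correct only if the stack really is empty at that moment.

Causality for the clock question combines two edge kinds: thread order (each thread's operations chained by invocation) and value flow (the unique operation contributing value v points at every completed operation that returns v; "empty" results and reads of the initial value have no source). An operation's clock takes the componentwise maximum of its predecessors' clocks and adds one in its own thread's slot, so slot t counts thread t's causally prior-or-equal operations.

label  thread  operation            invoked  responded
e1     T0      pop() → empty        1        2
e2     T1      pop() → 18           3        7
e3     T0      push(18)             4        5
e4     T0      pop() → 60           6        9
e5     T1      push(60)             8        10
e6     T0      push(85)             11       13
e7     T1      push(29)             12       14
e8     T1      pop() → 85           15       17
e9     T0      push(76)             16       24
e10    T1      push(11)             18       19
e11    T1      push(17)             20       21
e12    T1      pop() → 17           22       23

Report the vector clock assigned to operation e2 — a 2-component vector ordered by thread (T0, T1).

(2, 1)

VC(e1, invoked at 1): no causal predecessors; +1 on T0 → (1, 0)
invoked at 4, e3 merges VC(e1)=(1, 0) and bumps T0's slot → (2, 0)
invoked at 3, e2 merges VC(e3)=(2, 0) and bumps T1's slot → (2, 1)
invoked at 8, e5 merges VC(e2)=(2, 1) and bumps T1's slot → (2, 2)
invoked at 12, e7 merges VC(e5)=(2, 2) and bumps T1's slot → (2, 3)
invoked at 6, e4 merges VC(e3)=(2, 0), VC(e5)=(2, 2) and bumps T0's slot → (3, 2)
invoked at 11, e6 merges VC(e4)=(3, 2) and bumps T0's slot → (4, 2)
invoked at 16, e9 merges VC(e6)=(4, 2) and bumps T0's slot → (5, 2)
invoked at 15, e8 merges VC(e6)=(4, 2), VC(e7)=(2, 3) and bumps T1's slot → (4, 4)
invoked at 18, e10 merges VC(e8)=(4, 4) and bumps T1's slot → (4, 5)
invoked at 20, e11 merges VC(e10)=(4, 5) and bumps T1's slot → (4, 6)
invoked at 22, e12 merges VC(e11)=(4, 6) and bumps T1's slot → (4, 7)
target: VC(e2) = (2, 1)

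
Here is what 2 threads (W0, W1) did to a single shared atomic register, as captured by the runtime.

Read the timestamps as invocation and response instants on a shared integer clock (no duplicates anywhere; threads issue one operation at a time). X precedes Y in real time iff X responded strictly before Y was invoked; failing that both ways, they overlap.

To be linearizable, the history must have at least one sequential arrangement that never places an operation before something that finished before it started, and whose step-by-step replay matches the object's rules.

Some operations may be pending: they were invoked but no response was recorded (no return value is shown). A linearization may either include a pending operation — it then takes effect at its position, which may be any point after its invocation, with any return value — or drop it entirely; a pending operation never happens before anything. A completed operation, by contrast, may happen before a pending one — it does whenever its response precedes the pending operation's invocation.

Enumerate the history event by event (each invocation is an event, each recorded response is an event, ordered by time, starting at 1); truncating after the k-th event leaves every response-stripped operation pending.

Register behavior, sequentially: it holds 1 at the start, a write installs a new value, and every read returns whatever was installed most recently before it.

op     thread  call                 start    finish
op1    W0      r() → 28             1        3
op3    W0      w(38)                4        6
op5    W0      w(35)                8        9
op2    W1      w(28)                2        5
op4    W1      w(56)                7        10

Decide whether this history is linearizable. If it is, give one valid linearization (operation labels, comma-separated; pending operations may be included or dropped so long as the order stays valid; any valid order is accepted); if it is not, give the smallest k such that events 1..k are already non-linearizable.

after step 1 (op2 w(28)): value 28
after step 2 (op1 r() → 28): value 28
after step 3 (op3 w(38)): value 38
after step 4 (op4 w(56)): value 56
after step 5 (op5 w(35)): value 35

linearizable — witness: op2, op1, op3, op4, op5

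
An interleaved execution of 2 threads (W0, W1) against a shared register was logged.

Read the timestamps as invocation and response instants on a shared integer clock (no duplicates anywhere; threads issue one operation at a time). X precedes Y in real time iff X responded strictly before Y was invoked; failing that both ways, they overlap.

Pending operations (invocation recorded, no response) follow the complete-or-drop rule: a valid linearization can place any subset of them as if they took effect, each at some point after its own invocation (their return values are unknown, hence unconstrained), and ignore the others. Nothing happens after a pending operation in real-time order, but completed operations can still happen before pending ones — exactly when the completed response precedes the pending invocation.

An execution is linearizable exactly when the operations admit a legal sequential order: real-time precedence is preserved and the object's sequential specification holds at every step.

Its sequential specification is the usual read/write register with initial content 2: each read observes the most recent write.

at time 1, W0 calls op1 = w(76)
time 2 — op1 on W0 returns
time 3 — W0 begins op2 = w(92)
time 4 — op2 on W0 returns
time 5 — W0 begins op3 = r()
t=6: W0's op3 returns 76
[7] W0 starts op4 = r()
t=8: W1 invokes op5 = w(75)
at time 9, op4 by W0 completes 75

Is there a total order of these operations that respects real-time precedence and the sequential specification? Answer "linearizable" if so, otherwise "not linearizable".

not linearizable

the violation lands at event 6, op3's response at time 6: events 1..5 linearize, events 1..6 do not
exhaustive check: the 3 completed register ops admit one real-time order; illegal
e.g. op1, op2, op3: illegal at step 3, since op3 r() → 76 cannot apply there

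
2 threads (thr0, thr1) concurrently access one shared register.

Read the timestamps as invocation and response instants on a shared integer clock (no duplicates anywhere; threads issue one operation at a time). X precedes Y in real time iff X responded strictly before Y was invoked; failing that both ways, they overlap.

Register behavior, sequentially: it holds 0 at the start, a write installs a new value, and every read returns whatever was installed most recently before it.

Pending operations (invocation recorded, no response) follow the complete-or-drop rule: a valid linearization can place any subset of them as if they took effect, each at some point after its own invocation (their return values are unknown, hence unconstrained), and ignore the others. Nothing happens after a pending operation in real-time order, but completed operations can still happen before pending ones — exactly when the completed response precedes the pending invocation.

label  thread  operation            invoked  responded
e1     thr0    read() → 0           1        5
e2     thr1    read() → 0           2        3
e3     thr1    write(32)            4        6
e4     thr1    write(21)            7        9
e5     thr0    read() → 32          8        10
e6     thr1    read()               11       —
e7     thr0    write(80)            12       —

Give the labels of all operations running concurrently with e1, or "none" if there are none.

e1 spans [1,5]: anything still running between times 1 and 5 counts as concurrent
e2 [2,3]: concurrent
e3 [4,6]: concurrent
e4 [7,9]: after
e5 [8,10]: after
e6 [11,…): after
e7 [12,…): after

e2, e3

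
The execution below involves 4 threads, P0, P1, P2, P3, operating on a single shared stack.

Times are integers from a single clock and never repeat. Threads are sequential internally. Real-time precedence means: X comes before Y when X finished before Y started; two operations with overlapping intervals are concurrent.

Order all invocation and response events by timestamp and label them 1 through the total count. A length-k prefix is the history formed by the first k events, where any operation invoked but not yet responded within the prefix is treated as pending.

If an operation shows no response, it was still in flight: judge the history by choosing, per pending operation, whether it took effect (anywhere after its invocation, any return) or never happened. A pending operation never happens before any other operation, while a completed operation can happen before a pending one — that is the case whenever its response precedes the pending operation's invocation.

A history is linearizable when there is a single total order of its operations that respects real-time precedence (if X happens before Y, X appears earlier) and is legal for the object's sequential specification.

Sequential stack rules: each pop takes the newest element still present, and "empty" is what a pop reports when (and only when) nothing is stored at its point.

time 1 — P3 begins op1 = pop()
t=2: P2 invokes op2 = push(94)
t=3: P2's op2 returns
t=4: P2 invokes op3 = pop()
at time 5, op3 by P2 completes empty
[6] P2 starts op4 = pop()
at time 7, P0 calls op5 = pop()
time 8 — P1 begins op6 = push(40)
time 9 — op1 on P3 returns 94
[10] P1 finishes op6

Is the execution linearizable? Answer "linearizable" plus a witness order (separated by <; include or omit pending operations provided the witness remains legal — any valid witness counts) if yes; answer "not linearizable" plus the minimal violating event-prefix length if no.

linearizable — witness: op2 < op1 < op3 < op4 < op5 < op6

step 1: op2 push(94) — stack <94>
step 2: op1 pop() → 94 — stack <>
step 3: op3 pop() → empty — stack <>
step 4: op4 pop() (pending, included) — stack <>
step 5: op5 pop() (pending, included) — stack <>
step 6: op6 push(40) — stack <40>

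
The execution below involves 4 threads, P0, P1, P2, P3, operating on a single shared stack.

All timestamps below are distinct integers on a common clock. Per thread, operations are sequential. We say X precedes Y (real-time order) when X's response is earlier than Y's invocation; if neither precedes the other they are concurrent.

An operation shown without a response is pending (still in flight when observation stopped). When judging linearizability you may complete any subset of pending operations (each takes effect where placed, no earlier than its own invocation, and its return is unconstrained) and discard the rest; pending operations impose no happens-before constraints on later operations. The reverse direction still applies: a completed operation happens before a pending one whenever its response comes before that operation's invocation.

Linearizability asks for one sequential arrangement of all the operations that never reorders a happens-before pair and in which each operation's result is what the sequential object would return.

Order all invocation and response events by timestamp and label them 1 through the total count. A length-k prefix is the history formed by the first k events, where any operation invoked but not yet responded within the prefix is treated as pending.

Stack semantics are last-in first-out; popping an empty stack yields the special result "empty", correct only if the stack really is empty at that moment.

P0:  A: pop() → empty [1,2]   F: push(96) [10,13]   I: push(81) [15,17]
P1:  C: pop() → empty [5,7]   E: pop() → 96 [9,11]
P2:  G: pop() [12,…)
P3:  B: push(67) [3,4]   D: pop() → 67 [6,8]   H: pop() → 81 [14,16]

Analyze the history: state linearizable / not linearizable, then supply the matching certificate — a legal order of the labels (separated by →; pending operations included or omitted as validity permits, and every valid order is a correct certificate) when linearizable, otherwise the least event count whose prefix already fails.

linearizable — witness: A → B → D → C → F → E → G → I → H

1. A pop() → empty, leaving stack <>
2. B push(67), leaving stack <67>
3. D pop() → 67, leaving stack <>
4. C pop() → empty, leaving stack <>
5. F push(96), leaving stack <96>
6. E pop() → 96, leaving stack <>
7. G pop() (pending, included), leaving stack <>
8. I push(81), leaving stack <81>
9. H pop() → 81, leaving stack <>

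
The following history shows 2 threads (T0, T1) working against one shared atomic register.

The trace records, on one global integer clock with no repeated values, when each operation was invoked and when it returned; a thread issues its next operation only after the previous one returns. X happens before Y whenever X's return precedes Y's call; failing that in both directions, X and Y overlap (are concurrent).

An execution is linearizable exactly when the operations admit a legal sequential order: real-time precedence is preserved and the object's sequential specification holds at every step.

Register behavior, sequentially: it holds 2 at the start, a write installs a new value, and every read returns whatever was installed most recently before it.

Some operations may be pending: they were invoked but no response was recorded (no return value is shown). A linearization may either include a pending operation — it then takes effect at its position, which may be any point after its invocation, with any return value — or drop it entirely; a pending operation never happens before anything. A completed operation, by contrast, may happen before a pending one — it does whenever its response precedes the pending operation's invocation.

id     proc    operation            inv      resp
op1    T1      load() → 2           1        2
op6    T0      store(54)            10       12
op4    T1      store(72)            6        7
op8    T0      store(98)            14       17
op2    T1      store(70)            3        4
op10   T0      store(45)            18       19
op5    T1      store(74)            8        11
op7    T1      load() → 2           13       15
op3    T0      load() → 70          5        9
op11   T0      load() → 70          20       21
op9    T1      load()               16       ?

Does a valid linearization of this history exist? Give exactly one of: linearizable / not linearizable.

events 1..14 are fine; event 15 — the response of op7 at time 15 — makes the prefix non-linearizable
checked exhaustively: 5 real-time-consistent orders of 7 completed operations, zero legal atomic register replays
every completion of the 1 pending operation (op8) was checked; none linearizes
take op1, op2, op3, op4, op5, op6, op7 (pending dropped): step 7 already fails, because op7 load() → 2 cannot occur there
take op1, op2, op3, op4, op6, op5, op7 (pending dropped): step 7 already fails, because op7 load() → 2 cannot occur there

not linearizable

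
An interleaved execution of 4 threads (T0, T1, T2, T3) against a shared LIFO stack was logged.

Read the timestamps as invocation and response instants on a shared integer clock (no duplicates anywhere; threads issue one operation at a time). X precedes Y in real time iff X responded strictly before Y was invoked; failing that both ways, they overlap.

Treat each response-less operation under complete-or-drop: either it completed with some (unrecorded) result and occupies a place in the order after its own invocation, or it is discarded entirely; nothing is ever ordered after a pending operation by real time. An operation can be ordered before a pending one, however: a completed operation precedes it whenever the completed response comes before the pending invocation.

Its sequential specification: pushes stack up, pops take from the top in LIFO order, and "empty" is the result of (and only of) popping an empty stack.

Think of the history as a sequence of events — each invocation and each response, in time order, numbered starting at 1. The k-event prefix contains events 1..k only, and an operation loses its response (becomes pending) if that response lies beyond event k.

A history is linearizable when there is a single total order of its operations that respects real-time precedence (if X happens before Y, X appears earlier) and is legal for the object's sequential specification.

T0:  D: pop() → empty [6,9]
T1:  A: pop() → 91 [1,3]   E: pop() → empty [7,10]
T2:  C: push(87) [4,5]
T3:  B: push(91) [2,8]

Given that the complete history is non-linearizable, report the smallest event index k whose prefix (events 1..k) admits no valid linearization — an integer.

10

a valid linearization of events 1..9 exists, for instance B, A, C, E, D:
after step 1 (B push(91)): stack <91>
after step 2 (A pop() → 91): stack <>
after step 3 (C push(87)): stack <87>
after step 4 (E pop() (pending, included)): stack <>
after step 5 (D pop() → empty): stack <>
at event 10 (E's time-10 response) nothing linearizes any more
one such order, A, B, C, D, E, breaks at step 1 where A pop() → 91 is illegal
one such order, A, B, C, E, D, breaks at step 1 where A pop() → 91 is illegal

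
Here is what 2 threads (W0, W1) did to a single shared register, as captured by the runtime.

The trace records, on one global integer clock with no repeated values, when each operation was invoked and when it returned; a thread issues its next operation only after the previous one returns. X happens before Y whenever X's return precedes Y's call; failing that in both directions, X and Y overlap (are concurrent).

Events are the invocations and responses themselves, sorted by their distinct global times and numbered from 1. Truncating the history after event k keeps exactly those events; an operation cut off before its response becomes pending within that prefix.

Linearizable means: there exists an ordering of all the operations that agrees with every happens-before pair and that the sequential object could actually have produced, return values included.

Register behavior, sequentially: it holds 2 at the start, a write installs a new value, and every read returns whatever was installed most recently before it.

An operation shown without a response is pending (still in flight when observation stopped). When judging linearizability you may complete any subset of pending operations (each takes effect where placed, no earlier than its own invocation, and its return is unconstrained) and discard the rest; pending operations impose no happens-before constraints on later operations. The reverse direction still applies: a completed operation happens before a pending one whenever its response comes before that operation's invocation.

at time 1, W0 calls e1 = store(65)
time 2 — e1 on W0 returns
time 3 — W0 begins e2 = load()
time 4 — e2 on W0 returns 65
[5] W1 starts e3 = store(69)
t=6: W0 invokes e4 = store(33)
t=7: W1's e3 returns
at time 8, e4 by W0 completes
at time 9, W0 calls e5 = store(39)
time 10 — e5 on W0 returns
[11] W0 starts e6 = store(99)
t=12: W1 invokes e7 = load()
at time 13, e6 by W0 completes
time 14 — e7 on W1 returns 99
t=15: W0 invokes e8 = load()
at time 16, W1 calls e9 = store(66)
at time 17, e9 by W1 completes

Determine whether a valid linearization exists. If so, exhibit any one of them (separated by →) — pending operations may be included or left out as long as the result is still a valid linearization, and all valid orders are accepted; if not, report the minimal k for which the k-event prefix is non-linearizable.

linearizable — witness: e1 → e2 → e3 → e4 → e5 → e6 → e7 → e8 → e9

1. e1 store(65), leaving value 65
2. e2 load() → 65, leaving value 65
3. e3 store(69), leaving value 69
4. e4 store(33), leaving value 33
5. e5 store(39), leaving value 39
6. e6 store(99), leaving value 99
7. e7 load() → 99, leaving value 99
8. e8 load() (pending, included), leaving value 99
9. e9 store(66), leaving value 66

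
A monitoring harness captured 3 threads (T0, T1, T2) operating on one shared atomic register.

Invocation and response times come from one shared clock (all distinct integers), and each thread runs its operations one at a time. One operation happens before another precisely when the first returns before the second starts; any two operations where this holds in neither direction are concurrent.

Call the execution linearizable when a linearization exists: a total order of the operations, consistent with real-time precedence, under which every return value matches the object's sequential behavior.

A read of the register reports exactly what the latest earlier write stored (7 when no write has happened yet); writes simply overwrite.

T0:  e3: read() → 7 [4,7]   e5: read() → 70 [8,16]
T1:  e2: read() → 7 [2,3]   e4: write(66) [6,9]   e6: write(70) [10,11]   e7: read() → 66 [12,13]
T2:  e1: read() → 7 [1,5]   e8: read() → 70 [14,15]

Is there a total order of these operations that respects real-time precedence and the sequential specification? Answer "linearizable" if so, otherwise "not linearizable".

cut after 12 events: linearizable; cut after 13 events (e7 responds, time 13): not linearizable
no legal order exists: 5 real-time-consistent candidates over 6 completed atomic register operations, all rejected
no completion choice of the 1 pending operation (e5) rescues it — every subset was tried
e.g. e1, e2, e3, e4, e6, e7 (pending dropped): illegal at step 6, since e7 read() → 66 cannot apply there
e.g. e1, e2, e4, e3, e6, e7 (pending dropped): illegal at step 4, since e3 read() → 7 cannot apply there

not linearizable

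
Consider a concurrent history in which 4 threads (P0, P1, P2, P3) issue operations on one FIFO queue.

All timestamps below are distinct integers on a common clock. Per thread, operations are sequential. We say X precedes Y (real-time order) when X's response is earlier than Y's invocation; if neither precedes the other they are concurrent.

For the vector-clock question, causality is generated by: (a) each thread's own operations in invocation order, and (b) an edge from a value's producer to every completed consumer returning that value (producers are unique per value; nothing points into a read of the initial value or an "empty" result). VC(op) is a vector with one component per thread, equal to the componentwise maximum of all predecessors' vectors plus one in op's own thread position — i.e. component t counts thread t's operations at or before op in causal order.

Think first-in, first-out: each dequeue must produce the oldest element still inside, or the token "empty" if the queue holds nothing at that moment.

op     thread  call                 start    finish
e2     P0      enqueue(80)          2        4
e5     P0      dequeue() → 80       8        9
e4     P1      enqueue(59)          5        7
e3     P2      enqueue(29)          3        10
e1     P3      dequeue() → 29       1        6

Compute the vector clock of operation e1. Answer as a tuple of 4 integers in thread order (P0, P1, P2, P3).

(0, 0, 1, 1)

e3, invoked 3, has no incoming edges; only P2's bump applies → (0, 0, 1, 0)
e4, invoked 5, has no incoming edges; only P1's bump applies → (0, 1, 0, 0)
e2, invoked 2, has no incoming edges; only P0's bump applies → (1, 0, 0, 0)
e1 (invocation 1): componentwise max over VC(e3)=(0, 0, 1, 0), +1 at P3, giving (0, 0, 1, 1)
e5 (invocation 8): componentwise max over VC(e2)=(1, 0, 0, 0), +1 at P0, giving (2, 0, 0, 0)
target: VC(e1) = (0, 0, 1, 1)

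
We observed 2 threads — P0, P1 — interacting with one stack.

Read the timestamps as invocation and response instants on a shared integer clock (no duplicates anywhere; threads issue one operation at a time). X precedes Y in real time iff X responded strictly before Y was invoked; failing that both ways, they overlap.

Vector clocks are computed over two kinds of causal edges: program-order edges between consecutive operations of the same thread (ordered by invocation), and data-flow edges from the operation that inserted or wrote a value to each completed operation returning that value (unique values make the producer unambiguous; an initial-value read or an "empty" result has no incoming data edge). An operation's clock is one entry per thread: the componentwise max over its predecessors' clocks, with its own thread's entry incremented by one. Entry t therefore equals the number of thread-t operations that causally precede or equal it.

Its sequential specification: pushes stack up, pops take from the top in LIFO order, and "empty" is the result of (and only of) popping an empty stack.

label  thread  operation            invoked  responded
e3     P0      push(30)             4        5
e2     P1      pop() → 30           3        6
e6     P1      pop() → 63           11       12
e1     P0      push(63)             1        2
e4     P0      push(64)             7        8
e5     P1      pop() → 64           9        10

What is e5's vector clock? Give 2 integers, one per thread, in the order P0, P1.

e1, invoked 1, has no incoming edges; only P0's bump applies → (1, 0)
invoked at 4, e3 merges VC(e1)=(1, 0) and bumps P0's slot → (2, 0)
invoked at 3, e2 merges VC(e3)=(2, 0) and bumps P1's slot → (2, 1)
invoked at 7, e4 merges VC(e3)=(2, 0) and bumps P0's slot → (3, 0)
invoked at 9, e5 merges VC(e2)=(2, 1), VC(e4)=(3, 0) and bumps P1's slot → (3, 2)
invoked at 11, e6 merges VC(e1)=(1, 0), VC(e5)=(3, 2) and bumps P1's slot → (3, 3)
target: VC(e5) = (3, 2)

(3, 2)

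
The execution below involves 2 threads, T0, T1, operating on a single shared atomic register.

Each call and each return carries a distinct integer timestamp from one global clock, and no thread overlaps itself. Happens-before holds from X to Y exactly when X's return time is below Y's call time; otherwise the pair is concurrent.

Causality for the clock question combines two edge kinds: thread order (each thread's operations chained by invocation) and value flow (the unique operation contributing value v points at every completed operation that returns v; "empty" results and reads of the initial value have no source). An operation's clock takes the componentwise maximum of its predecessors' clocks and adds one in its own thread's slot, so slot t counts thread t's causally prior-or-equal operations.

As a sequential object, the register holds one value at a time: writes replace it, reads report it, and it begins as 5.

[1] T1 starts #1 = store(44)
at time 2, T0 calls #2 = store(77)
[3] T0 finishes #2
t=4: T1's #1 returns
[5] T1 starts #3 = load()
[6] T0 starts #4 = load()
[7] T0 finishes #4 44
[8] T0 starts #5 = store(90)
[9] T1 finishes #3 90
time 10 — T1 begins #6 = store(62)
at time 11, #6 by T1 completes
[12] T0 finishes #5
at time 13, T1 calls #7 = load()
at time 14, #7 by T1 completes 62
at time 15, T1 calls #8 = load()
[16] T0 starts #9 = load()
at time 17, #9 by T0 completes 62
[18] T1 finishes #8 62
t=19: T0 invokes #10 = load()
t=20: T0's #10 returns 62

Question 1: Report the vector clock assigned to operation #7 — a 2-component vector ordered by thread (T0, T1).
VC(#1, invoked at 1): no causal predecessors; +1 on T1 → (0, 1)
VC(#2, invoked at 2): no causal predecessors; +1 on T0 → (1, 0)
merge at #4 (invoked 6): VC(#1)=(0, 1), VC(#2)=(1, 0), own-thread bump on T0 → (2, 1)
merge at #5 (invoked 8): VC(#4)=(2, 1), own-thread bump on T0 → (3, 1)
merge at #3 (invoked 5): VC(#1)=(0, 1), VC(#5)=(3, 1), own-thread bump on T1 → (3, 2)
merge at #6 (invoked 10): VC(#3)=(3, 2), own-thread bump on T1 → (3, 3)
merge at #7 (invoked 13): VC(#6)=(3, 3), own-thread bump on T1 → (3, 4)
merge at #9 (invoked 16): VC(#5)=(3, 1), VC(#6)=(3, 3), own-thread bump on T0 → (4, 3)
merge at #8 (invoked 15): VC(#6)=(3, 3), VC(#7)=(3, 4), own-thread bump on T1 → (3, 5)
merge at #10 (invoked 19): VC(#6)=(3, 3), VC(#9)=(4, 3), own-thread bump on T0 → (5, 3)
target: VC(#7) = (3, 4)

(3, 4)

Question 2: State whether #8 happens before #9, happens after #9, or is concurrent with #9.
#8 spans [15,18], #9 spans [16,17]
the intervals overlap in both directions

concurrent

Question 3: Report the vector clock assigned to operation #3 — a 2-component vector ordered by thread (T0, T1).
invoked at 1, #1 has no predecessors; its own T1 bump gives (0, 1)
invoked at 2, #2 has no predecessors; its own T0 bump gives (1, 0)
#4 (invocation 6): componentwise max over VC(#1)=(0, 1), VC(#2)=(1, 0), +1 at T0, giving (2, 1)
#5 (invocation 8): componentwise max over VC(#4)=(2, 1), +1 at T0, giving (3, 1)
#3 (invocation 5): componentwise max over VC(#1)=(0, 1), VC(#5)=(3, 1), +1 at T1, giving (3, 2)
#6 (invocation 10): componentwise max over VC(#3)=(3, 2), +1 at T1, giving (3, 3)
#7 (invocation 13): componentwise max over VC(#6)=(3, 3), +1 at T1, giving (3, 4)
#9 (invocation 16): componentwise max over VC(#5)=(3, 1), VC(#6)=(3, 3), +1 at T0, giving (4, 3)
#8 (invocation 15): componentwise max over VC(#6)=(3, 3), VC(#7)=(3, 4), +1 at T1, giving (3, 5)
#10 (invocation 19): componentwise max over VC(#6)=(3, 3), VC(#9)=(4, 3), +1 at T0, giving (5, 3)
target: VC(#3) = (3, 2)

(3, 2)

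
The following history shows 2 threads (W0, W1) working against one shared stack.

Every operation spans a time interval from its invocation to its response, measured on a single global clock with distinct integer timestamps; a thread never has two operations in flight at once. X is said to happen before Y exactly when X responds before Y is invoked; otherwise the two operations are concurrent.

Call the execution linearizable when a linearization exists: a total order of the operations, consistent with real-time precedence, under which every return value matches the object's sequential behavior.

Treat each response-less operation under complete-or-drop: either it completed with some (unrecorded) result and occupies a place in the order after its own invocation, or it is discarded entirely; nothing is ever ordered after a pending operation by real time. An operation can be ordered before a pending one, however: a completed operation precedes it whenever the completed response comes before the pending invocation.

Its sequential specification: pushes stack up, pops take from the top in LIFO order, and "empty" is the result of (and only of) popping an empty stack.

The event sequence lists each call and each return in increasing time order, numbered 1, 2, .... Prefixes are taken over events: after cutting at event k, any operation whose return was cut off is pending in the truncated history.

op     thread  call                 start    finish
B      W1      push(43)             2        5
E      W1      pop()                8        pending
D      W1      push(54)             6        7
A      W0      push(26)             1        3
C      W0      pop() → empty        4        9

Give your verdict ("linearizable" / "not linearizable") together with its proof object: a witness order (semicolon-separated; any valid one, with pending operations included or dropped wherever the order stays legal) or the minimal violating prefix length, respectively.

not linearizable — minimal violating prefix: 9 events

events 1..8 are fine; event 9 — the response of C at time 9 — makes the prefix non-linearizable
4 completed operations, 5 real-time-consistent orders — every stack replay fails
no completion choice of the 1 pending operation (E) rescues it — every subset was tried
one such order, A, B, C, D (pending dropped), breaks at step 3 where C pop() → empty is illegal
one such order, A, B, D, C (pending dropped), breaks at step 4 where C pop() → empty is illegal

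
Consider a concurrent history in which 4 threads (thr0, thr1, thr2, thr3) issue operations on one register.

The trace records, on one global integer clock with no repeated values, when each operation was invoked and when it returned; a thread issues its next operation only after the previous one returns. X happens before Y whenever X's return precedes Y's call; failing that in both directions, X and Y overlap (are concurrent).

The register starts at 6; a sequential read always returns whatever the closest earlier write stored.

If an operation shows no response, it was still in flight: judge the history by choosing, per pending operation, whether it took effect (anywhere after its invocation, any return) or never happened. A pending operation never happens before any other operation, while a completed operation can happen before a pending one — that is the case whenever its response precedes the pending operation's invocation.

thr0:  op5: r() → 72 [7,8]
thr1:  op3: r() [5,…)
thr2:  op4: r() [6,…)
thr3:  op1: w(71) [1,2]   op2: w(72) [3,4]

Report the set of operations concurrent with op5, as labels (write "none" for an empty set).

op5 spans [7,8]; an op avoiding the whole window 7..8 is ordered, any other is concurrent
op1 [1,2]: before
op2 [3,4]: before
op3 [5,…): concurrent
op4 [6,…): concurrent

op3, op4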